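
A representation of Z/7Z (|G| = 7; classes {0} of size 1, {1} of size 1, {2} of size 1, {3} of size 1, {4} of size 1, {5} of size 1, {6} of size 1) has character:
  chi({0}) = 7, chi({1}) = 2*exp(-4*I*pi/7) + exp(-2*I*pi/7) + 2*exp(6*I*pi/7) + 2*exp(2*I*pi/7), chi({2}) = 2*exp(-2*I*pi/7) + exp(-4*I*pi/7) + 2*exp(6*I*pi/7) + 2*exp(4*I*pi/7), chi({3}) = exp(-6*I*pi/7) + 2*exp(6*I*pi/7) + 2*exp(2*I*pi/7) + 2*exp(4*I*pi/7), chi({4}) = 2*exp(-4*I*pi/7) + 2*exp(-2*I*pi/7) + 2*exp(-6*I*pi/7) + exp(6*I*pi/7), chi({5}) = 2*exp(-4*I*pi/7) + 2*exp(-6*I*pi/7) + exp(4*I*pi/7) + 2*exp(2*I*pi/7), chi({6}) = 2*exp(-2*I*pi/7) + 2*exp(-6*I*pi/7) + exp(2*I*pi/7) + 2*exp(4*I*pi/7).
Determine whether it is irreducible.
Not irreducible (reducible): <chi, chi> = 13 > 1.

<chi, chi> = (1/|G|) sum_C |C| * |chi(C)|^2 = (1/7)[1*|7|^2 + 1*|2*exp(-4*I*pi/7) + exp(-2*I*pi/7) + 2*exp(6*I*pi/7) + 2*exp(2*I*pi/7)|^2 + 1*|2*exp(-2*I*pi/7) + exp(-4*I*pi/7) + 2*exp(6*I*pi/7) + 2*exp(4*I*pi/7)|^2 + 1*|exp(-6*I*pi/7) + 2*exp(6*I*pi/7) + 2*exp(2*I*pi/7) + 2*exp(4*I*pi/7)|^2 + 1*|2*exp(-4*I*pi/7) + 2*exp(-2*I*pi/7) + 2*exp(-6*I*pi/7) + exp(6*I*pi/7)|^2 + 1*|2*exp(-4*I*pi/7) + 2*exp(-6*I*pi/7) + exp(4*I*pi/7) + 2*exp(2*I*pi/7)|^2 + 1*|2*exp(-2*I*pi/7) + 2*exp(-6*I*pi/7) + exp(2*I*pi/7) + 2*exp(4*I*pi/7)|^2]
  = (1/7)[(49) + (13 + 10*exp(-4*I*pi/7) + 6*exp(-6*I*pi/7) + 2*exp(-2*I*pi/7) + 2*exp(2*I*pi/7) + 6*exp(6*I*pi/7) + 10*exp(4*I*pi/7)) + (13 + 6*exp(-2*I*pi/7) + 10*exp(-6*I*pi/7) + 2*exp(-4*I*pi/7) + 2*exp(4*I*pi/7) + 10*exp(6*I*pi/7) + 6*exp(2*I*pi/7)) + (13 + 10*exp(-2*I*pi/7) + 6*exp(-4*I*pi/7) + 2*exp(-6*I*pi/7) + 2*exp(6*I*pi/7) + 6*exp(4*I*pi/7) + 10*exp(2*I*pi/7)) + (13 + 10*exp(-2*I*pi/7) + 6*exp(-4*I*pi/7) + 2*exp(-6*I*pi/7) + 2*exp(6*I*pi/7) + 6*exp(4*I*pi/7) + 10*exp(2*I*pi/7)) + (13 + 6*exp(-2*I*pi/7) + 10*exp(-6*I*pi/7) + 2*exp(-4*I*pi/7) + 2*exp(4*I*pi/7) + 10*exp(6*I*pi/7) + 6*exp(2*I*pi/7)) + (13 + 10*exp(-4*I*pi/7) + 6*exp(-6*I*pi/7) + 2*exp(-2*I*pi/7) + 2*exp(2*I*pi/7) + 6*exp(6*I*pi/7) + 10*exp(4*I*pi/7))] = 91/7 = 13.
(Exp terms are combined using exp(i*s)*conj(exp(i*t)) = exp(i*(s-t)), and sums of them are collapsed using the identity that for every m > 1 the m distinct m-th roots of unity sum to 0, e.g. 1 + exp(2*I*pi/3) + exp(-2*I*pi/3) = 0.)
A character is irreducible iff <chi, chi> = 1, so this representation is reducible.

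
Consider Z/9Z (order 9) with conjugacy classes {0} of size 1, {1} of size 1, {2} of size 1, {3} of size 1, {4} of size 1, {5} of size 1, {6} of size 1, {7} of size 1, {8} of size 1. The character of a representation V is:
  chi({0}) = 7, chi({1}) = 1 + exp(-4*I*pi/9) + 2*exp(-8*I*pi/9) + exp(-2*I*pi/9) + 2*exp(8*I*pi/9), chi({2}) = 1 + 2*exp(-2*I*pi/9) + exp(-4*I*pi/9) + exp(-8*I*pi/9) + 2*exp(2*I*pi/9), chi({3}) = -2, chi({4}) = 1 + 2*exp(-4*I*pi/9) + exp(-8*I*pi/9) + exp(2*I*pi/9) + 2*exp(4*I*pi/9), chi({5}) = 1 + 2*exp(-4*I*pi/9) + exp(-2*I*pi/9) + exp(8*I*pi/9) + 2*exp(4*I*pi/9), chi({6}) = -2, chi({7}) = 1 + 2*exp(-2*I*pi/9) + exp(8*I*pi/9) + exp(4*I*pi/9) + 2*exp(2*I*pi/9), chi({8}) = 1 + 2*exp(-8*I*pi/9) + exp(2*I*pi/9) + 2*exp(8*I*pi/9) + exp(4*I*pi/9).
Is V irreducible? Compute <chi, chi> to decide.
Not irreducible (reducible): <chi, chi> = 11 > 1.

<chi, chi> = (1/|G|) sum_C |C| * |chi(C)|^2 = (1/9)[1*|7|^2 + 1*|1 + exp(-4*I*pi/9) + 2*exp(-8*I*pi/9) + exp(-2*I*pi/9) + 2*exp(8*I*pi/9)|^2 + 1*|1 + 2*exp(-2*I*pi/9) + exp(-4*I*pi/9) + exp(-8*I*pi/9) + 2*exp(2*I*pi/9)|^2 + 1*|-2|^2 + 1*|1 + 2*exp(-4*I*pi/9) + exp(-8*I*pi/9) + exp(2*I*pi/9) + 2*exp(4*I*pi/9)|^2 + 1*|1 + 2*exp(-4*I*pi/9) + exp(-2*I*pi/9) + exp(8*I*pi/9) + 2*exp(4*I*pi/9)|^2 + 1*|-2|^2 + 1*|1 + 2*exp(-2*I*pi/9) + exp(8*I*pi/9) + exp(4*I*pi/9) + 2*exp(2*I*pi/9)|^2 + 1*|1 + 2*exp(-8*I*pi/9) + exp(2*I*pi/9) + 2*exp(8*I*pi/9) + exp(4*I*pi/9)|^2]
  = (1/9)[(49) + (11 + 6*exp(-2*I*pi/9) + 4*exp(-2*I*pi/3) + 3*exp(-4*I*pi/9) + 6*exp(-8*I*pi/9) + 6*exp(8*I*pi/9) + 3*exp(4*I*pi/9) + 4*exp(2*I*pi/3) + 6*exp(2*I*pi/9)) + (11 + 6*exp(-4*I*pi/9) + 6*exp(-2*I*pi/9) + 4*exp(-2*I*pi/3) + 3*exp(-8*I*pi/9) + 3*exp(8*I*pi/9) + 4*exp(2*I*pi/3) + 6*exp(2*I*pi/9) + 6*exp(4*I*pi/9)) + (4) + (11 + 6*exp(-4*I*pi/9) + 4*exp(-2*I*pi/3) + 6*exp(-8*I*pi/9) + 3*exp(-2*I*pi/9) + 3*exp(2*I*pi/9) + 6*exp(8*I*pi/9) + 4*exp(2*I*pi/3) + 6*exp(4*I*pi/9)) + (11 + 6*exp(-4*I*pi/9) + 4*exp(-2*I*pi/3) + 6*exp(-8*I*pi/9) + 3*exp(-2*I*pi/9) + 3*exp(2*I*pi/9) + 6*exp(8*I*pi/9) + 4*exp(2*I*pi/3) + 6*exp(4*I*pi/9)) + (4) + (11 + 6*exp(-4*I*pi/9) + 6*exp(-2*I*pi/9) + 4*exp(-2*I*pi/3) + 3*exp(-8*I*pi/9) + 3*exp(8*I*pi/9) + 4*exp(2*I*pi/3) + 6*exp(2*I*pi/9) + 6*exp(4*I*pi/9)) + (11 + 6*exp(-2*I*pi/9) + 4*exp(-2*I*pi/3) + 3*exp(-4*I*pi/9) + 6*exp(-8*I*pi/9) + 6*exp(8*I*pi/9) + 3*exp(4*I*pi/9) + 4*exp(2*I*pi/3) + 6*exp(2*I*pi/9))] = 99/9 = 11.
(Exp terms are combined using exp(i*s)*conj(exp(i*t)) = exp(i*(s-t)), and sums of them are collapsed using the identity that for every m > 1 the m distinct m-th roots of unity sum to 0, e.g. 1 + exp(2*I*pi/3) + exp(-2*I*pi/3) = 0.)
A character is irreducible iff <chi, chi> = 1, so this representation is reducible.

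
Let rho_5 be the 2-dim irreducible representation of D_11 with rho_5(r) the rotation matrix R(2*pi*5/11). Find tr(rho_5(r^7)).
chi_{rho_5}(r^7) = 2*cos(2*pi*5*7/11) = 2*cos(70*pi/11)

Details: rho_5(r^7) is rotation by angle 2*pi*5*7/11, whose trace is 2*cos(2*pi*5*7/11) = 2*cos(70*pi/11).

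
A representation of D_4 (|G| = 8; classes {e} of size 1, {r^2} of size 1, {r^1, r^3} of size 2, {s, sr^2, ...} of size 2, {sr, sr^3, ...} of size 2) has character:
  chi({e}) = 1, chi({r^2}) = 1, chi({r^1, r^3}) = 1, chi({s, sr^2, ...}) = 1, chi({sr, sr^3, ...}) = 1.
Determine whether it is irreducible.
Irreducible: <chi, chi> = 1.

Justification: <chi, chi> = (1/|G|) sum_C |C| * |chi(C)|^2 = (1/8)[1*|1|^2 + 1*|1|^2 + 2*|1|^2 + 2*|1|^2 + 2*|1|^2]
  = (1/8)[(1) + (1) + (2) + (2) + (2)] = 8/8 = 1.
A character is irreducible iff <chi, chi> = 1, so this representation is irreducible.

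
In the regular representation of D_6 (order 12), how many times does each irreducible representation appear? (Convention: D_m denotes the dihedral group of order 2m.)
Each irreducible V_i of dimension d_i appears with multiplicity d_i, i.e. rho_reg = (direct sum over all irreducibles V_i) d_i V_i. The irreducible dimensions for D_6 are 1, 1, 1, 1, 2, 2: 4 irreducibles of dimension 1, each with multiplicity 1; 2 irreducibles of dimension 2, each with multiplicity 2. Total dimension 4*1*1 + 2*2*2 = 12 = |G|.

Solution. General theorem: in the regular representation of a finite group G, each irreducible appears with multiplicity equal to its dimension. Check: dim(rho_reg) = sum d_i^2 = 1 + 1 + 1 + 1 + 4 + 4 = 12 = |G|.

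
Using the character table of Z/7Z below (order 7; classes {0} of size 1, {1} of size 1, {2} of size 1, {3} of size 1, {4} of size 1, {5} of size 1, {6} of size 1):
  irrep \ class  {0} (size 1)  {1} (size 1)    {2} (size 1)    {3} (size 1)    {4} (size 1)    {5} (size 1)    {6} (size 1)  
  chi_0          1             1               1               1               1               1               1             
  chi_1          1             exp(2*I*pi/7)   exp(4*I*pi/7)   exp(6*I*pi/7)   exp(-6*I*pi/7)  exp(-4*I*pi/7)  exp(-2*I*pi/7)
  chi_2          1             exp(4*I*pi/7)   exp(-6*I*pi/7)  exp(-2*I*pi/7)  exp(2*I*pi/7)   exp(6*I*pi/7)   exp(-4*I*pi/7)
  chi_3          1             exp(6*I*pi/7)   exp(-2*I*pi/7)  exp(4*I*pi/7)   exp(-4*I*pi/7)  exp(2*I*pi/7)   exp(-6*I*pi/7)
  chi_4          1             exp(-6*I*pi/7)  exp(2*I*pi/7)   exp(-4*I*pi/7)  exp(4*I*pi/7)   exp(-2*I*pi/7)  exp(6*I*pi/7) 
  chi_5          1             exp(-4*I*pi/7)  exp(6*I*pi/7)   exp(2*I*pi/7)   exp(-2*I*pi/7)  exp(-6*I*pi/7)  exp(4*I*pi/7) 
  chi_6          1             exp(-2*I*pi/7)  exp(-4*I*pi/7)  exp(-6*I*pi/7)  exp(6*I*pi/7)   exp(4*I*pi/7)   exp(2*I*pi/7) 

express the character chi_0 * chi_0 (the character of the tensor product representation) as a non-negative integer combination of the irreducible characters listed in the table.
chi_0 tensor chi_0 = chi_0 (all other irreducibles have multiplicity 0).

The character of a tensor product is the pointwise product (chi_0 * chi_0)(C) = chi_0(C) * chi_0(C):
  {0}: (1)*(1), {1}: (1)*(1), {2}: (1)*(1), {3}: (1)*(1), {4}: (1)*(1), {5}: (1)*(1), {6}: (1)*(1)
so (chi_0 * chi_0) takes values
  {0} -> 1, {1} -> 1, {2} -> 1, {3} -> 1, {4} -> 1, {5} -> 1, {6} -> 1.
Now take the inner product of this character with each irreducible chi from the table, <chi_0*chi_0, chi> = (1/7) sum_C |C| (chi_0*chi_0)(C) conj(chi(C)):
  <chi_0*chi_0, chi_0> = (1/7)[1*(1)*conj(1) + 1*(1)*conj(1) + 1*(1)*conj(1) + 1*(1)*conj(1) + 1*(1)*conj(1) + 1*(1)*conj(1) + 1*(1)*conj(1)]
      = (1/7)[(1) + (1) + (1) + (1) + (1) + (1) + (1)] = 7/7 = 1
  <chi_0*chi_0, chi_1> = (1/7)[1*(1)*conj(1) + 1*(1)*conj(exp(2*I*pi/7)) + 1*(1)*conj(exp(4*I*pi/7)) + 1*(1)*conj(exp(6*I*pi/7)) + 1*(1)*conj(exp(-6*I*pi/7)) + 1*(1)*conj(exp(-4*I*pi/7)) + 1*(1)*conj(exp(-2*I*pi/7))]
      = (1/7)[(1) + (exp(-2*I*pi/7)) + (exp(-4*I*pi/7)) + (exp(-6*I*pi/7)) + (exp(6*I*pi/7)) + (exp(4*I*pi/7)) + (exp(2*I*pi/7))] = 0/7 = 0
  <chi_0*chi_0, chi_2> = (1/7)[1*(1)*conj(1) + 1*(1)*conj(exp(4*I*pi/7)) + 1*(1)*conj(exp(-6*I*pi/7)) + 1*(1)*conj(exp(-2*I*pi/7)) + 1*(1)*conj(exp(2*I*pi/7)) + 1*(1)*conj(exp(6*I*pi/7)) + 1*(1)*conj(exp(-4*I*pi/7))]
      = (1/7)[(1) + (exp(-4*I*pi/7)) + (exp(6*I*pi/7)) + (exp(2*I*pi/7)) + (exp(-2*I*pi/7)) + (exp(-6*I*pi/7)) + (exp(4*I*pi/7))] = 0/7 = 0
  <chi_0*chi_0, chi_3> = (1/7)[1*(1)*conj(1) + 1*(1)*conj(exp(6*I*pi/7)) + 1*(1)*conj(exp(-2*I*pi/7)) + 1*(1)*conj(exp(4*I*pi/7)) + 1*(1)*conj(exp(-4*I*pi/7)) + 1*(1)*conj(exp(2*I*pi/7)) + 1*(1)*conj(exp(-6*I*pi/7))]
      = (1/7)[(1) + (exp(-6*I*pi/7)) + (exp(2*I*pi/7)) + (exp(-4*I*pi/7)) + (exp(4*I*pi/7)) + (exp(-2*I*pi/7)) + (exp(6*I*pi/7))] = 0/7 = 0
  <chi_0*chi_0, chi_4> = (1/7)[1*(1)*conj(1) + 1*(1)*conj(exp(-6*I*pi/7)) + 1*(1)*conj(exp(2*I*pi/7)) + 1*(1)*conj(exp(-4*I*pi/7)) + 1*(1)*conj(exp(4*I*pi/7)) + 1*(1)*conj(exp(-2*I*pi/7)) + 1*(1)*conj(exp(6*I*pi/7))]
      = (1/7)[(1) + (exp(6*I*pi/7)) + (exp(-2*I*pi/7)) + (exp(4*I*pi/7)) + (exp(-4*I*pi/7)) + (exp(2*I*pi/7)) + (exp(-6*I*pi/7))] = 0/7 = 0
  <chi_0*chi_0, chi_5> = (1/7)[1*(1)*conj(1) + 1*(1)*conj(exp(-4*I*pi/7)) + 1*(1)*conj(exp(6*I*pi/7)) + 1*(1)*conj(exp(2*I*pi/7)) + 1*(1)*conj(exp(-2*I*pi/7)) + 1*(1)*conj(exp(-6*I*pi/7)) + 1*(1)*conj(exp(4*I*pi/7))]
      = (1/7)[(1) + (exp(4*I*pi/7)) + (exp(-6*I*pi/7)) + (exp(-2*I*pi/7)) + (exp(2*I*pi/7)) + (exp(6*I*pi/7)) + (exp(-4*I*pi/7))] = 0/7 = 0
  <chi_0*chi_0, chi_6> = (1/7)[1*(1)*conj(1) + 1*(1)*conj(exp(-2*I*pi/7)) + 1*(1)*conj(exp(-4*I*pi/7)) + 1*(1)*conj(exp(-6*I*pi/7)) + 1*(1)*conj(exp(6*I*pi/7)) + 1*(1)*conj(exp(4*I*pi/7)) + 1*(1)*conj(exp(2*I*pi/7))]
      = (1/7)[(1) + (exp(2*I*pi/7)) + (exp(4*I*pi/7)) + (exp(6*I*pi/7)) + (exp(-6*I*pi/7)) + (exp(-4*I*pi/7)) + (exp(-2*I*pi/7))] = 0/7 = 0
(Exp terms are combined using exp(i*s)*conj(exp(i*t)) = exp(i*(s-t)), and sums of them are collapsed using the identity that for every m > 1 the m distinct m-th roots of unity sum to 0, e.g. 1 + exp(2*I*pi/3) + exp(-2*I*pi/3) = 0.)
Hence the multiplicities are chi_0: 1. Dimension check: dim(chi_0)*dim(chi_0) = 1*1 = 1 and sum (mult * dim) = 1*1 = 1.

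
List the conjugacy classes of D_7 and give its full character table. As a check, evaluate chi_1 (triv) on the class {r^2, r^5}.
Conjugacy classes: {e} of size 1, {r^1, r^6} of size 2, {r^2, r^5} of size 2, {r^3, r^4} of size 2, {s, sr, ..., sr^6} of size 7.
Character table:
  irrep \ class              {e} (size 1)  {r^1, r^6} (size 2)  {r^2, r^5} (size 2)  {r^3, r^4} (size 2)  {s, sr, ..., sr^6} (size 7)
  chi_1 (triv)               1             1                    1                    1                    1                          
  chi_2 (sign: r->1, s->-1)  1             1                    1                    1                    -1                         
  chi_3 (2d, j=1)            2             2*cos(2*pi/7)        -2*cos(3*pi/7)       -2*cos(pi/7)         0                          
  chi_4 (2d, j=2)            2             -2*cos(3*pi/7)       -2*cos(pi/7)         2*cos(2*pi/7)        0                          
  chi_5 (2d, j=3)            2             -2*cos(pi/7)         2*cos(2*pi/7)        -2*cos(3*pi/7)       0                          

Spot check: chi_1 (triv) on {r^2, r^5} = 1.

Reasoning: D_7 has order 2*7 = 14 with 5 conjugacy classes, hence 5 irreducibles. Sum of squared dims 1 + 1 + 4 + 4 + 4 = 14 = |G|. Linear characters come from the abelianisation; the 2-dimensional irreps have character r^k -> 2*cos(2*pi*j*k/7), reflections -> 0.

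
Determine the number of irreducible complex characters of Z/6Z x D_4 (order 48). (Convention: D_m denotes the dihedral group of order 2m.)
30

Derivation: The number of irreducible complex representations of a finite group equals its number of conjugacy classes. For a direct product, #classes(G x H) = #classes(G) * #classes(H). Z/6Z has 6 classes (abelian), D_4 has 5 classes, so 6 * 5 = 30, so Z/6Z x D_4 (order 48) has exactly 30 irreducible complex representations.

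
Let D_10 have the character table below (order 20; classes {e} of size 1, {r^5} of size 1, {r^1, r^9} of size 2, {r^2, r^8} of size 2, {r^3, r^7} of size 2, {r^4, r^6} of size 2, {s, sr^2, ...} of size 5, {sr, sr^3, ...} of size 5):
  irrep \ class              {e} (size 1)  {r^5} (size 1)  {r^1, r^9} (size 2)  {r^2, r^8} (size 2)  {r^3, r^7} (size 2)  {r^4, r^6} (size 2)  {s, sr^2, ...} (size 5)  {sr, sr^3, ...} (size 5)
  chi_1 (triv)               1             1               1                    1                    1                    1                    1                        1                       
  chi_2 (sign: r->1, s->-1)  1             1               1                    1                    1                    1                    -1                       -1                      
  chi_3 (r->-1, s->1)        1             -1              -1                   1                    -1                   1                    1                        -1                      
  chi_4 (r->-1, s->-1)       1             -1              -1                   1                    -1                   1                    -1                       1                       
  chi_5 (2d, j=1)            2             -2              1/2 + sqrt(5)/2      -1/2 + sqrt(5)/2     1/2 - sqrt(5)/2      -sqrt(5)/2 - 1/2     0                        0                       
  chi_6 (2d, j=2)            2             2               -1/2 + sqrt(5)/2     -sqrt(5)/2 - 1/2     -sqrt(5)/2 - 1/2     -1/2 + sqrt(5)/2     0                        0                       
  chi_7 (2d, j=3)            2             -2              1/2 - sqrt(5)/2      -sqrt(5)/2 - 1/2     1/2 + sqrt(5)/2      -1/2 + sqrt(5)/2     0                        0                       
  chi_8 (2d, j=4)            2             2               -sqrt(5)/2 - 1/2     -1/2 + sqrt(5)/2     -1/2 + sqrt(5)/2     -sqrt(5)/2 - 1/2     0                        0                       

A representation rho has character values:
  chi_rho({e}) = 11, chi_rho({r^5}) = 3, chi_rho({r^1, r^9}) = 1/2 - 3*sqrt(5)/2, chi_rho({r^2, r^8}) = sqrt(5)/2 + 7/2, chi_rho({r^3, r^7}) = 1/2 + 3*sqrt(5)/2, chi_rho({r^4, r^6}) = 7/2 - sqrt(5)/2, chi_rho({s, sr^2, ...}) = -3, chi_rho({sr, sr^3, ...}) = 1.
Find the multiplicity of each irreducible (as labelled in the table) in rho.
Multiplicities: chi_1: 1, chi_2: 2, chi_3: 0, chi_4: 2, chi_5: 0, chi_6: 0, chi_7: 1, chi_8: 2.

Derivation: Use <chi_rho, chi> = (1/|G|) sum_C |C| * chi_rho(C) * conj(chi(C)) with |G| = 20 for each irreducible chi in the table:
  <chi_rho, chi_1> = (1/20)[1*(11)*conj(1) + 1*(3)*conj(1) + 2*(1/2 - 3*sqrt(5)/2)*conj(1) + 2*(sqrt(5)/2 + 7/2)*conj(1) + 2*(1/2 + 3*sqrt(5)/2)*conj(1) + 2*(7/2 - sqrt(5)/2)*conj(1) + 5*(-3)*conj(1) + 5*(1)*conj(1)]
      = (1/20)[(11) + (3) + (1 - 3*sqrt(5)) + (sqrt(5) + 7) + (1 + 3*sqrt(5)) + (7 - sqrt(5)) + (-15) + (5)] = 20/20 = 1
  <chi_rho, chi_2> = (1/20)[1*(11)*conj(1) + 1*(3)*conj(1) + 2*(1/2 - 3*sqrt(5)/2)*conj(1) + 2*(sqrt(5)/2 + 7/2)*conj(1) + 2*(1/2 + 3*sqrt(5)/2)*conj(1) + 2*(7/2 - sqrt(5)/2)*conj(1) + 5*(-3)*conj(-1) + 5*(1)*conj(-1)]
      = (1/20)[(11) + (3) + (1 - 3*sqrt(5)) + (sqrt(5) + 7) + (1 + 3*sqrt(5)) + (7 - sqrt(5)) + (15) + (-5)] = 40/20 = 2
  <chi_rho, chi_3> = (1/20)[1*(11)*conj(1) + 1*(3)*conj(-1) + 2*(1/2 - 3*sqrt(5)/2)*conj(-1) + 2*(sqrt(5)/2 + 7/2)*conj(1) + 2*(1/2 + 3*sqrt(5)/2)*conj(-1) + 2*(7/2 - sqrt(5)/2)*conj(1) + 5*(-3)*conj(1) + 5*(1)*conj(-1)]
      = (1/20)[(11) + (-3) + (-1 + 3*sqrt(5)) + (sqrt(5) + 7) + (-3*sqrt(5) - 1) + (7 - sqrt(5)) + (-15) + (-5)] = 0/20 = 0
  <chi_rho, chi_4> = (1/20)[1*(11)*conj(1) + 1*(3)*conj(-1) + 2*(1/2 - 3*sqrt(5)/2)*conj(-1) + 2*(sqrt(5)/2 + 7/2)*conj(1) + 2*(1/2 + 3*sqrt(5)/2)*conj(-1) + 2*(7/2 - sqrt(5)/2)*conj(1) + 5*(-3)*conj(-1) + 5*(1)*conj(1)]
      = (1/20)[(11) + (-3) + (-1 + 3*sqrt(5)) + (sqrt(5) + 7) + (-3*sqrt(5) - 1) + (7 - sqrt(5)) + (15) + (5)] = 40/20 = 2
  <chi_rho, chi_5> = (1/20)[1*(11)*conj(2) + 1*(3)*conj(-2) + 2*(1/2 - 3*sqrt(5)/2)*conj(1/2 + sqrt(5)/2) + 2*(sqrt(5)/2 + 7/2)*conj(-1/2 + sqrt(5)/2) + 2*(1/2 + 3*sqrt(5)/2)*conj(1/2 - sqrt(5)/2) + 2*(7/2 - sqrt(5)/2)*conj(-sqrt(5)/2 - 1/2) + 5*(-3)*conj(0) + 5*(1)*conj(0)]
      = (1/20)[(22) + (-6) + (-7 - sqrt(5)) + (-1 + 3*sqrt(5)) + (-7 + sqrt(5)) + (-3*sqrt(5) - 1) + (0) + (0)] = 0/20 = 0
  <chi_rho, chi_6> = (1/20)[1*(11)*conj(2) + 1*(3)*conj(2) + 2*(1/2 - 3*sqrt(5)/2)*conj(-1/2 + sqrt(5)/2) + 2*(sqrt(5)/2 + 7/2)*conj(-sqrt(5)/2 - 1/2) + 2*(1/2 + 3*sqrt(5)/2)*conj(-sqrt(5)/2 - 1/2) + 2*(7/2 - sqrt(5)/2)*conj(-1/2 + sqrt(5)/2) + 5*(-3)*conj(0) + 5*(1)*conj(0)]
      = (1/20)[(22) + (6) + (-8 + 2*sqrt(5)) + (-4*sqrt(5) - 6) + (-8 - 2*sqrt(5)) + (-6 + 4*sqrt(5)) + (0) + (0)] = 0/20 = 0
  <chi_rho, chi_7> = (1/20)[1*(11)*conj(2) + 1*(3)*conj(-2) + 2*(1/2 - 3*sqrt(5)/2)*conj(1/2 - sqrt(5)/2) + 2*(sqrt(5)/2 + 7/2)*conj(-sqrt(5)/2 - 1/2) + 2*(1/2 + 3*sqrt(5)/2)*conj(1/2 + sqrt(5)/2) + 2*(7/2 - sqrt(5)/2)*conj(-1/2 + sqrt(5)/2) + 5*(-3)*conj(0) + 5*(1)*conj(0)]
      = (1/20)[(22) + (-6) + (8 - 2*sqrt(5)) + (-4*sqrt(5) - 6) + (2*sqrt(5) + 8) + (-6 + 4*sqrt(5)) + (0) + (0)] = 20/20 = 1
  <chi_rho, chi_8> = (1/20)[1*(11)*conj(2) + 1*(3)*conj(2) + 2*(1/2 - 3*sqrt(5)/2)*conj(-sqrt(5)/2 - 1/2) + 2*(sqrt(5)/2 + 7/2)*conj(-1/2 + sqrt(5)/2) + 2*(1/2 + 3*sqrt(5)/2)*conj(-1/2 + sqrt(5)/2) + 2*(7/2 - sqrt(5)/2)*conj(-sqrt(5)/2 - 1/2) + 5*(-3)*conj(0) + 5*(1)*conj(0)]
      = (1/20)[(22) + (6) + (sqrt(5) + 7) + (-1 + 3*sqrt(5)) + (7 - sqrt(5)) + (-3*sqrt(5) - 1) + (0) + (0)] = 40/20 = 2
Dimension check: dim(rho) = sum (mult * dim) = 1*1 + 2*1 + 0*1 + 2*1 + 0*2 + 0*2 + 1*2 + 2*2 = 11 = chi_rho(e) = 11.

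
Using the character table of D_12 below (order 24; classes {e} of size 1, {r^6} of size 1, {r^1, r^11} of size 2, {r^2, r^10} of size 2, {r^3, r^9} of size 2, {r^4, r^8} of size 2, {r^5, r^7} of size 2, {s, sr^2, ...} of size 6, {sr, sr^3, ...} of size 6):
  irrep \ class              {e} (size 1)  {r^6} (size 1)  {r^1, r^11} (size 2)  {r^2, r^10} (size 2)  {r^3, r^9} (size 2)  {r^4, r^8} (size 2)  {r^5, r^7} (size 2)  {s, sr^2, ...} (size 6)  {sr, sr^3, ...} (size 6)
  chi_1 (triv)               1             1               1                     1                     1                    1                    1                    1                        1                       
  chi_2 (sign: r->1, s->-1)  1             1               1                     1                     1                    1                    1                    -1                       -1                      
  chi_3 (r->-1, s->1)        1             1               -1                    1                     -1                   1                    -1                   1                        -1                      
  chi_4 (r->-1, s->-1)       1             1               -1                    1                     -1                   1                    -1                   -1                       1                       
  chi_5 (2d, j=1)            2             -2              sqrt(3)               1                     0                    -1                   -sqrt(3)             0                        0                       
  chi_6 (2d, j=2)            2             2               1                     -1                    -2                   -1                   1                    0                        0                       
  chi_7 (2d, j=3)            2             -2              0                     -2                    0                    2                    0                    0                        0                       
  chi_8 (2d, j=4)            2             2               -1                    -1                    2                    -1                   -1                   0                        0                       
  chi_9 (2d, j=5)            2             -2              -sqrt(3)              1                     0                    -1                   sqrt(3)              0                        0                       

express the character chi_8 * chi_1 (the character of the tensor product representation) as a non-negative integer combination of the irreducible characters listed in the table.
chi_8 tensor chi_1 = chi_8 (all other irreducibles have multiplicity 0).

Details: The character of a tensor product is the pointwise product (chi_8 * chi_1)(C) = chi_8(C) * chi_1(C):
  {e}: (2)*(1), {r^6}: (2)*(1), {r^1, r^11}: (-1)*(1), {r^2, r^10}: (-1)*(1), {r^3, r^9}: (2)*(1), {r^4, r^8}: (-1)*(1), {r^5, r^7}: (-1)*(1), {s, sr^2, ...}: (0)*(1), {sr, sr^3, ...}: (0)*(1)
so (chi_8 * chi_1) takes values
  {e} -> 2, {r^6} -> 2, {r^1, r^11} -> -1, {r^2, r^10} -> -1, {r^3, r^9} -> 2, {r^4, r^8} -> -1, {r^5, r^7} -> -1, {s, sr^2, ...} -> 0, {sr, sr^3, ...} -> 0.
Now take the inner product of this character with each irreducible chi from the table, <chi_8*chi_1, chi> = (1/24) sum_C |C| (chi_8*chi_1)(C) conj(chi(C)):
  <chi_8*chi_1, chi_1> = (1/24)[1*(2)*conj(1) + 1*(2)*conj(1) + 2*(-1)*conj(1) + 2*(-1)*conj(1) + 2*(2)*conj(1) + 2*(-1)*conj(1) + 2*(-1)*conj(1) + 6*(0)*conj(1) + 6*(0)*conj(1)]
      = (1/24)[(2) + (2) + (-2) + (-2) + (4) + (-2) + (-2) + (0) + (0)] = 0/24 = 0
  <chi_8*chi_1, chi_2> = (1/24)[1*(2)*conj(1) + 1*(2)*conj(1) + 2*(-1)*conj(1) + 2*(-1)*conj(1) + 2*(2)*conj(1) + 2*(-1)*conj(1) + 2*(-1)*conj(1) + 6*(0)*conj(-1) + 6*(0)*conj(-1)]
      = (1/24)[(2) + (2) + (-2) + (-2) + (4) + (-2) + (-2) + (0) + (0)] = 0/24 = 0
  <chi_8*chi_1, chi_3> = (1/24)[1*(2)*conj(1) + 1*(2)*conj(1) + 2*(-1)*conj(-1) + 2*(-1)*conj(1) + 2*(2)*conj(-1) + 2*(-1)*conj(1) + 2*(-1)*conj(-1) + 6*(0)*conj(1) + 6*(0)*conj(-1)]
      = (1/24)[(2) + (2) + (2) + (-2) + (-4) + (-2) + (2) + (0) + (0)] = 0/24 = 0
  <chi_8*chi_1, chi_4> = (1/24)[1*(2)*conj(1) + 1*(2)*conj(1) + 2*(-1)*conj(-1) + 2*(-1)*conj(1) + 2*(2)*conj(-1) + 2*(-1)*conj(1) + 2*(-1)*conj(-1) + 6*(0)*conj(-1) + 6*(0)*conj(1)]
      = (1/24)[(2) + (2) + (2) + (-2) + (-4) + (-2) + (2) + (0) + (0)] = 0/24 = 0
  <chi_8*chi_1, chi_5> = (1/24)[1*(2)*conj(2) + 1*(2)*conj(-2) + 2*(-1)*conj(sqrt(3)) + 2*(-1)*conj(1) + 2*(2)*conj(0) + 2*(-1)*conj(-1) + 2*(-1)*conj(-sqrt(3)) + 6*(0)*conj(0) + 6*(0)*conj(0)]
      = (1/24)[(4) + (-4) + (-2*sqrt(3)) + (-2) + (0) + (2) + (2*sqrt(3)) + (0) + (0)] = 0/24 = 0
  <chi_8*chi_1, chi_6> = (1/24)[1*(2)*conj(2) + 1*(2)*conj(2) + 2*(-1)*conj(1) + 2*(-1)*conj(-1) + 2*(2)*conj(-2) + 2*(-1)*conj(-1) + 2*(-1)*conj(1) + 6*(0)*conj(0) + 6*(0)*conj(0)]
      = (1/24)[(4) + (4) + (-2) + (2) + (-8) + (2) + (-2) + (0) + (0)] = 0/24 = 0
  <chi_8*chi_1, chi_7> = (1/24)[1*(2)*conj(2) + 1*(2)*conj(-2) + 2*(-1)*conj(0) + 2*(-1)*conj(-2) + 2*(2)*conj(0) + 2*(-1)*conj(2) + 2*(-1)*conj(0) + 6*(0)*conj(0) + 6*(0)*conj(0)]
      = (1/24)[(4) + (-4) + (0) + (4) + (0) + (-4) + (0) + (0) + (0)] = 0/24 = 0
  <chi_8*chi_1, chi_8> = (1/24)[1*(2)*conj(2) + 1*(2)*conj(2) + 2*(-1)*conj(-1) + 2*(-1)*conj(-1) + 2*(2)*conj(2) + 2*(-1)*conj(-1) + 2*(-1)*conj(-1) + 6*(0)*conj(0) + 6*(0)*conj(0)]
      = (1/24)[(4) + (4) + (2) + (2) + (8) + (2) + (2) + (0) + (0)] = 24/24 = 1
  <chi_8*chi_1, chi_9> = (1/24)[1*(2)*conj(2) + 1*(2)*conj(-2) + 2*(-1)*conj(-sqrt(3)) + 2*(-1)*conj(1) + 2*(2)*conj(0) + 2*(-1)*conj(-1) + 2*(-1)*conj(sqrt(3)) + 6*(0)*conj(0) + 6*(0)*conj(0)]
      = (1/24)[(4) + (-4) + (2*sqrt(3)) + (-2) + (0) + (2) + (-2*sqrt(3)) + (0) + (0)] = 0/24 = 0
Hence the multiplicities are chi_8: 1. Dimension check: dim(chi_8)*dim(chi_1) = 2*1 = 2 and sum (mult * dim) = 1*2 = 2.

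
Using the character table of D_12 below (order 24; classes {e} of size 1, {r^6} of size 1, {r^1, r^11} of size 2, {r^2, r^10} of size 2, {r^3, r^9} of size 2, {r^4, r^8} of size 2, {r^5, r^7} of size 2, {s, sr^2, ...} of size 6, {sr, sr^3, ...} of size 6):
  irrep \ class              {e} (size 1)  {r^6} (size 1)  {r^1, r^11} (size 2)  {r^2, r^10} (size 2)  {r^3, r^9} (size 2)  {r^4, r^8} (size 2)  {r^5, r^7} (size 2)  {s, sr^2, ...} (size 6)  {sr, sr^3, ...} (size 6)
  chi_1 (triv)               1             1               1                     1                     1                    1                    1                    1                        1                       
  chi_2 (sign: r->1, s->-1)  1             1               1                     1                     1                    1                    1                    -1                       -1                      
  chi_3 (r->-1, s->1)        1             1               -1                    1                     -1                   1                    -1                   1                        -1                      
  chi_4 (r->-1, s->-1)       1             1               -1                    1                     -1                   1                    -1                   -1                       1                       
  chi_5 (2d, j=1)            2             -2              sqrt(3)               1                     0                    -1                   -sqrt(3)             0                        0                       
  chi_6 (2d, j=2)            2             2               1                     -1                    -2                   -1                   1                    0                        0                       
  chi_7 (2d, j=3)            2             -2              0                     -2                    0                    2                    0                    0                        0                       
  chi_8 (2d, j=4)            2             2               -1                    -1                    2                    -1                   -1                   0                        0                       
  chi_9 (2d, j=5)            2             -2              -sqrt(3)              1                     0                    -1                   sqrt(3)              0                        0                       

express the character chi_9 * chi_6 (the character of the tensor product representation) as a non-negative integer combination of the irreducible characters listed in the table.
chi_9 tensor chi_6 = chi_7 + chi_9 (all other irreducibles have multiplicity 0).

Justification: The character of a tensor product is the pointwise product (chi_9 * chi_6)(C) = chi_9(C) * chi_6(C):
  {e}: (2)*(2), {r^6}: (-2)*(2), {r^1, r^11}: (-sqrt(3))*(1), {r^2, r^10}: (1)*(-1), {r^3, r^9}: (0)*(-2), {r^4, r^8}: (-1)*(-1), {r^5, r^7}: (sqrt(3))*(1), {s, sr^2, ...}: (0)*(0), {sr, sr^3, ...}: (0)*(0)
so (chi_9 * chi_6) takes values
  {e} -> 4, {r^6} -> -4, {r^1, r^11} -> -sqrt(3), {r^2, r^10} -> -1, {r^3, r^9} -> 0, {r^4, r^8} -> 1, {r^5, r^7} -> sqrt(3), {s, sr^2, ...} -> 0, {sr, sr^3, ...} -> 0.
Now take the inner product of this character with each irreducible chi from the table, <chi_9*chi_6, chi> = (1/24) sum_C |C| (chi_9*chi_6)(C) conj(chi(C)):
  <chi_9*chi_6, chi_1> = (1/24)[1*(4)*conj(1) + 1*(-4)*conj(1) + 2*(-sqrt(3))*conj(1) + 2*(-1)*conj(1) + 2*(0)*conj(1) + 2*(1)*conj(1) + 2*(sqrt(3))*conj(1) + 6*(0)*conj(1) + 6*(0)*conj(1)]
      = (1/24)[(4) + (-4) + (-2*sqrt(3)) + (-2) + (0) + (2) + (2*sqrt(3)) + (0) + (0)] = 0/24 = 0
  <chi_9*chi_6, chi_2> = (1/24)[1*(4)*conj(1) + 1*(-4)*conj(1) + 2*(-sqrt(3))*conj(1) + 2*(-1)*conj(1) + 2*(0)*conj(1) + 2*(1)*conj(1) + 2*(sqrt(3))*conj(1) + 6*(0)*conj(-1) + 6*(0)*conj(-1)]
      = (1/24)[(4) + (-4) + (-2*sqrt(3)) + (-2) + (0) + (2) + (2*sqrt(3)) + (0) + (0)] = 0/24 = 0
  <chi_9*chi_6, chi_3> = (1/24)[1*(4)*conj(1) + 1*(-4)*conj(1) + 2*(-sqrt(3))*conj(-1) + 2*(-1)*conj(1) + 2*(0)*conj(-1) + 2*(1)*conj(1) + 2*(sqrt(3))*conj(-1) + 6*(0)*conj(1) + 6*(0)*conj(-1)]
      = (1/24)[(4) + (-4) + (2*sqrt(3)) + (-2) + (0) + (2) + (-2*sqrt(3)) + (0) + (0)] = 0/24 = 0
  <chi_9*chi_6, chi_4> = (1/24)[1*(4)*conj(1) + 1*(-4)*conj(1) + 2*(-sqrt(3))*conj(-1) + 2*(-1)*conj(1) + 2*(0)*conj(-1) + 2*(1)*conj(1) + 2*(sqrt(3))*conj(-1) + 6*(0)*conj(-1) + 6*(0)*conj(1)]
      = (1/24)[(4) + (-4) + (2*sqrt(3)) + (-2) + (0) + (2) + (-2*sqrt(3)) + (0) + (0)] = 0/24 = 0
  <chi_9*chi_6, chi_5> = (1/24)[1*(4)*conj(2) + 1*(-4)*conj(-2) + 2*(-sqrt(3))*conj(sqrt(3)) + 2*(-1)*conj(1) + 2*(0)*conj(0) + 2*(1)*conj(-1) + 2*(sqrt(3))*conj(-sqrt(3)) + 6*(0)*conj(0) + 6*(0)*conj(0)]
      = (1/24)[(8) + (8) + (-6) + (-2) + (0) + (-2) + (-6) + (0) + (0)] = 0/24 = 0
  <chi_9*chi_6, chi_6> = (1/24)[1*(4)*conj(2) + 1*(-4)*conj(2) + 2*(-sqrt(3))*conj(1) + 2*(-1)*conj(-1) + 2*(0)*conj(-2) + 2*(1)*conj(-1) + 2*(sqrt(3))*conj(1) + 6*(0)*conj(0) + 6*(0)*conj(0)]
      = (1/24)[(8) + (-8) + (-2*sqrt(3)) + (2) + (0) + (-2) + (2*sqrt(3)) + (0) + (0)] = 0/24 = 0
  <chi_9*chi_6, chi_7> = (1/24)[1*(4)*conj(2) + 1*(-4)*conj(-2) + 2*(-sqrt(3))*conj(0) + 2*(-1)*conj(-2) + 2*(0)*conj(0) + 2*(1)*conj(2) + 2*(sqrt(3))*conj(0) + 6*(0)*conj(0) + 6*(0)*conj(0)]
      = (1/24)[(8) + (8) + (0) + (4) + (0) + (4) + (0) + (0) + (0)] = 24/24 = 1
  <chi_9*chi_6, chi_8> = (1/24)[1*(4)*conj(2) + 1*(-4)*conj(2) + 2*(-sqrt(3))*conj(-1) + 2*(-1)*conj(-1) + 2*(0)*conj(2) + 2*(1)*conj(-1) + 2*(sqrt(3))*conj(-1) + 6*(0)*conj(0) + 6*(0)*conj(0)]
      = (1/24)[(8) + (-8) + (2*sqrt(3)) + (2) + (0) + (-2) + (-2*sqrt(3)) + (0) + (0)] = 0/24 = 0
  <chi_9*chi_6, chi_9> = (1/24)[1*(4)*conj(2) + 1*(-4)*conj(-2) + 2*(-sqrt(3))*conj(-sqrt(3)) + 2*(-1)*conj(1) + 2*(0)*conj(0) + 2*(1)*conj(-1) + 2*(sqrt(3))*conj(sqrt(3)) + 6*(0)*conj(0) + 6*(0)*conj(0)]
      = (1/24)[(8) + (8) + (6) + (-2) + (0) + (-2) + (6) + (0) + (0)] = 24/24 = 1
Hence the multiplicities are chi_7: 1, chi_9: 1. Dimension check: dim(chi_9)*dim(chi_6) = 2*2 = 4 and sum (mult * dim) = 1*2 + 1*2 = 4.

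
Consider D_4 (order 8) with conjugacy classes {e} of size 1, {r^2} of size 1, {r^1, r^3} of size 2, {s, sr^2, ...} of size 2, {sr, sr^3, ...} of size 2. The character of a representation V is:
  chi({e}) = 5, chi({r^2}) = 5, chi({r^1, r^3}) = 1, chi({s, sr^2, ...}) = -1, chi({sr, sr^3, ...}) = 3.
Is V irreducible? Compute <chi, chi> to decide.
Not irreducible (reducible): <chi, chi> = 9 > 1.

Explanation: <chi, chi> = (1/|G|) sum_C |C| * |chi(C)|^2 = (1/8)[1*|5|^2 + 1*|5|^2 + 2*|1|^2 + 2*|-1|^2 + 2*|3|^2]
  = (1/8)[(25) + (25) + (2) + (2) + (18)] = 72/8 = 9.
A character is irreducible iff <chi, chi> = 1, so this representation is reducible.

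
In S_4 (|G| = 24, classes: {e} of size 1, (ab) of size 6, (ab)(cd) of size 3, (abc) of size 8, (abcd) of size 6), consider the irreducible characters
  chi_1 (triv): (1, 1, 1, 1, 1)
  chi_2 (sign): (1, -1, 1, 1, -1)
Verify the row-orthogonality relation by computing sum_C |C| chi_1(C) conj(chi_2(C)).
Sum = 0; so <chi_1, chi_2> = 0 (distinct irreducibles are orthogonal).

Working: Compute term by term over conjugacy classes (|C| * chi_1(C) * conj(chi_2(C))):
  1*(1)*conj(1) + 6*(1)*conj(-1) + 3*(1)*conj(1) + 8*(1)*conj(1) + 6*(1)*conj(-1)
  = (1) + (-6) + (3) + (8) + (-6)
  = 0.
Dividing by |G| = 24 gives 0/24 = 0, matching the row-orthogonality relation <chi_1, chi_2> = [chi_1 = chi_2].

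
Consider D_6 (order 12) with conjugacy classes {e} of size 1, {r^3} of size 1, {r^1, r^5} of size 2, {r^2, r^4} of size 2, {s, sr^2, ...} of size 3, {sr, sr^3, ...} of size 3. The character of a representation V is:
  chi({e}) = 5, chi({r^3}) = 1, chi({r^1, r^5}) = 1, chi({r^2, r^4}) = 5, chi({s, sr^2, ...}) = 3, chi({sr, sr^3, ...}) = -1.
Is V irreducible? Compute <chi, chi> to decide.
Not irreducible (reducible): <chi, chi> = 9 > 1.

<chi, chi> = (1/|G|) sum_C |C| * |chi(C)|^2 = (1/12)[1*|5|^2 + 1*|1|^2 + 2*|1|^2 + 2*|5|^2 + 3*|3|^2 + 3*|-1|^2]
  = (1/12)[(25) + (1) + (2) + (50) + (27) + (3)] = 108/12 = 9.
A character is irreducible iff <chi, chi> = 1, so this representation is reducible.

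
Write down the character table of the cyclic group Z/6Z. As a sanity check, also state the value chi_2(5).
Character table of Z/6Z (irreps indexed chi_0,...,chi_5 with chi_k(m) = zeta_6^(k*m), zeta_6 = exp(2*pi*i/6)):
  irrep \ class  {0} (size 1)  {1} (size 1)    {2} (size 1)    {3} (size 1)  {4} (size 1)    {5} (size 1)  
  chi_0          1             1               1               1             1               1             
  chi_1          1             exp(I*pi/3)     exp(2*I*pi/3)   -1            exp(-2*I*pi/3)  exp(-I*pi/3)  
  chi_2          1             exp(2*I*pi/3)   exp(-2*I*pi/3)  1             exp(2*I*pi/3)   exp(-2*I*pi/3)
  chi_3          1             -1              1               -1            1               -1            
  chi_4          1             exp(-2*I*pi/3)  exp(2*I*pi/3)   1             exp(-2*I*pi/3)  exp(2*I*pi/3) 
  chi_5          1             exp(-I*pi/3)    exp(-2*I*pi/3)  -1            exp(2*I*pi/3)   exp(I*pi/3)   

Spot check: chi_2(5) = zeta_6^(2*5) = zeta_6^10 = exp(-2*I*pi/3).

Explanation: Z/6Z is abelian, so all 6 irreducible complex representations are 1-dimensional. They are given by chi_k(m) = zeta_6^(k*m) for k = 0,...,5. Row orthogonality: sum_m chi_k(m) conj(chi_l(m)) = 6 * [k = l].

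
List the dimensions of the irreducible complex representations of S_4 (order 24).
Dimensions: 1, 1, 2, 3, 3

Justification: There are 5 irreducibles (= number of conjugacy classes). Their dimensions d_i satisfy sum d_i^2 = |G| = 24: 1 + 1 + 4 + 9 + 9 = 24.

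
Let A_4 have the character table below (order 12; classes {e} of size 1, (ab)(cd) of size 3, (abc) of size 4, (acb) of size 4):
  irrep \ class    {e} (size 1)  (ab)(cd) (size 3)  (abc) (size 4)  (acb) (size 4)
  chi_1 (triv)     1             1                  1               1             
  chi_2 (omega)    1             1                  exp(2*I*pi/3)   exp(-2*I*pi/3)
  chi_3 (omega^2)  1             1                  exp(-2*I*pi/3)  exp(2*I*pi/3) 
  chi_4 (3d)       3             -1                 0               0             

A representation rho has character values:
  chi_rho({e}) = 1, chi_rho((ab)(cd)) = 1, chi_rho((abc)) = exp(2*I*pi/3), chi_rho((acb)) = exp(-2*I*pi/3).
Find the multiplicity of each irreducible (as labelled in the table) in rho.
Multiplicities: chi_1: 0, chi_2: 1, chi_3: 0, chi_4: 0.

Why: Use <chi_rho, chi> = (1/|G|) sum_C |C| * chi_rho(C) * conj(chi(C)) with |G| = 12 for each irreducible chi in the table:
  <chi_rho, chi_1> = (1/12)[1*(1)*conj(1) + 3*(1)*conj(1) + 4*(exp(2*I*pi/3))*conj(1) + 4*(exp(-2*I*pi/3))*conj(1)]
      = (1/12)[(1) + (3) + (4*exp(2*I*pi/3)) + (4*exp(-2*I*pi/3))] = 0/12 = 0
  <chi_rho, chi_2> = (1/12)[1*(1)*conj(1) + 3*(1)*conj(1) + 4*(exp(2*I*pi/3))*conj(exp(2*I*pi/3)) + 4*(exp(-2*I*pi/3))*conj(exp(-2*I*pi/3))]
      = (1/12)[(1) + (3) + (4) + (4)] = 12/12 = 1
  <chi_rho, chi_3> = (1/12)[1*(1)*conj(1) + 3*(1)*conj(1) + 4*(exp(2*I*pi/3))*conj(exp(-2*I*pi/3)) + 4*(exp(-2*I*pi/3))*conj(exp(2*I*pi/3))]
      = (1/12)[(1) + (3) + (4*exp(-2*I*pi/3)) + (4*exp(2*I*pi/3))] = 0/12 = 0
  <chi_rho, chi_4> = (1/12)[1*(1)*conj(3) + 3*(1)*conj(-1) + 4*(exp(2*I*pi/3))*conj(0) + 4*(exp(-2*I*pi/3))*conj(0)]
      = (1/12)[(3) + (-3) + (0) + (0)] = 0/12 = 0
(Exp terms are combined using exp(i*s)*conj(exp(i*t)) = exp(i*(s-t)), and sums of them are collapsed using the identity that for every m > 1 the m distinct m-th roots of unity sum to 0, e.g. 1 + exp(2*I*pi/3) + exp(-2*I*pi/3) = 0.)
Dimension check: dim(rho) = sum (mult * dim) = 0*1 + 1*1 + 0*1 + 0*3 = 1 = chi_rho(e) = 1.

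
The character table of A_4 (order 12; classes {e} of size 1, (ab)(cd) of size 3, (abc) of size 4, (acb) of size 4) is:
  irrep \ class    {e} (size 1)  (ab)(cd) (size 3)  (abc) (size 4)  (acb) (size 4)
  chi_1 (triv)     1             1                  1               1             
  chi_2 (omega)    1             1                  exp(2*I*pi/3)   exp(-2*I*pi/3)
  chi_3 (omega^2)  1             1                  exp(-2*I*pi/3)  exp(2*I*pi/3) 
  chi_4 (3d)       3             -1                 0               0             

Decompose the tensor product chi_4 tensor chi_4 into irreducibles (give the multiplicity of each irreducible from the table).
chi_4 tensor chi_4 = chi_1 + chi_2 + chi_3 + 2*chi_4 (all other irreducibles have multiplicity 0).

Working: The character of a tensor product is the pointwise product (chi_4 * chi_4)(C) = chi_4(C) * chi_4(C):
  {e}: (3)*(3), (ab)(cd): (-1)*(-1), (abc): (0)*(0), (acb): (0)*(0)
so (chi_4 * chi_4) takes values
  {e} -> 9, (ab)(cd) -> 1, (abc) -> 0, (acb) -> 0.
Now take the inner product of this character with each irreducible chi from the table, <chi_4*chi_4, chi> = (1/12) sum_C |C| (chi_4*chi_4)(C) conj(chi(C)):
  <chi_4*chi_4, chi_1> = (1/12)[1*(9)*conj(1) + 3*(1)*conj(1) + 4*(0)*conj(1) + 4*(0)*conj(1)]
      = (1/12)[(9) + (3) + (0) + (0)] = 12/12 = 1
  <chi_4*chi_4, chi_2> = (1/12)[1*(9)*conj(1) + 3*(1)*conj(1) + 4*(0)*conj(exp(2*I*pi/3)) + 4*(0)*conj(exp(-2*I*pi/3))]
      = (1/12)[(9) + (3) + (0) + (0)] = 12/12 = 1
  <chi_4*chi_4, chi_3> = (1/12)[1*(9)*conj(1) + 3*(1)*conj(1) + 4*(0)*conj(exp(-2*I*pi/3)) + 4*(0)*conj(exp(2*I*pi/3))]
      = (1/12)[(9) + (3) + (0) + (0)] = 12/12 = 1
  <chi_4*chi_4, chi_4> = (1/12)[1*(9)*conj(3) + 3*(1)*conj(-1) + 4*(0)*conj(0) + 4*(0)*conj(0)]
      = (1/12)[(27) + (-3) + (0) + (0)] = 24/12 = 2
(Exp terms are combined using exp(i*s)*conj(exp(i*t)) = exp(i*(s-t)), and sums of them are collapsed using the identity that for every m > 1 the m distinct m-th roots of unity sum to 0, e.g. 1 + exp(2*I*pi/3) + exp(-2*I*pi/3) = 0.)
Hence the multiplicities are chi_1: 1, chi_2: 1, chi_3: 1, chi_4: 2. Dimension check: dim(chi_4)*dim(chi_4) = 3*3 = 9 and sum (mult * dim) = 1*1 + 1*1 + 1*1 + 2*3 = 9.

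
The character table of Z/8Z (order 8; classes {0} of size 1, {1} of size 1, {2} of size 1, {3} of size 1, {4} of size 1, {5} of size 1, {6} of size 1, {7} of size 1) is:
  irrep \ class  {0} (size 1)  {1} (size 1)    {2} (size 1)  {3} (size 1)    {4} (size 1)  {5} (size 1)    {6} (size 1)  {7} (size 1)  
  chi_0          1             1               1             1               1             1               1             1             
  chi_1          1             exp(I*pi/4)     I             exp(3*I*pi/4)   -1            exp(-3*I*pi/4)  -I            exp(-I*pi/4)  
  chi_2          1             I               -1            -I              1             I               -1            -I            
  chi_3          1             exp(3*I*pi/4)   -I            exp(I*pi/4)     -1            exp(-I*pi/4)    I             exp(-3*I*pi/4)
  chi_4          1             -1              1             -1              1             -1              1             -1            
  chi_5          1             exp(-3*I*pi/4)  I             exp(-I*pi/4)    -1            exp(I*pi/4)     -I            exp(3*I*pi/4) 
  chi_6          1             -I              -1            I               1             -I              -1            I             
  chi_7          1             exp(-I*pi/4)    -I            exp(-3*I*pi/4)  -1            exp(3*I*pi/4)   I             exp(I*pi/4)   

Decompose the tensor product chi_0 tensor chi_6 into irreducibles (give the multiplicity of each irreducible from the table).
chi_0 tensor chi_6 = chi_6 (all other irreducibles have multiplicity 0).

Working: The character of a tensor product is the pointwise product (chi_0 * chi_6)(C) = chi_0(C) * chi_6(C):
  {0}: (1)*(1), {1}: (1)*(-I), {2}: (1)*(-1), {3}: (1)*(I), {4}: (1)*(1), {5}: (1)*(-I), {6}: (1)*(-1), {7}: (1)*(I)
so (chi_0 * chi_6) takes values
  {0} -> 1, {1} -> -I, {2} -> -1, {3} -> I, {4} -> 1, {5} -> -I, {6} -> -1, {7} -> I.
Now take the inner product of this character with each irreducible chi from the table, <chi_0*chi_6, chi> = (1/8) sum_C |C| (chi_0*chi_6)(C) conj(chi(C)):
  <chi_0*chi_6, chi_0> = (1/8)[1*(1)*conj(1) + 1*(-I)*conj(1) + 1*(-1)*conj(1) + 1*(I)*conj(1) + 1*(1)*conj(1) + 1*(-I)*conj(1) + 1*(-1)*conj(1) + 1*(I)*conj(1)]
      = (1/8)[(1) + (-I) + (-1) + (I) + (1) + (-I) + (-1) + (I)] = 0/8 = 0
  <chi_0*chi_6, chi_1> = (1/8)[1*(1)*conj(1) + 1*(-I)*conj(exp(I*pi/4)) + 1*(-1)*conj(I) + 1*(I)*conj(exp(3*I*pi/4)) + 1*(1)*conj(-1) + 1*(-I)*conj(exp(-3*I*pi/4)) + 1*(-1)*conj(-I) + 1*(I)*conj(exp(-I*pi/4))]
      = (1/8)[(1) + (-exp(I*pi/4)) + (I) + (exp(-I*pi/4)) + (-1) + (-exp(-3*I*pi/4)) + (-I) + (exp(3*I*pi/4))] = 0/8 = 0
  <chi_0*chi_6, chi_2> = (1/8)[1*(1)*conj(1) + 1*(-I)*conj(I) + 1*(-1)*conj(-1) + 1*(I)*conj(-I) + 1*(1)*conj(1) + 1*(-I)*conj(I) + 1*(-1)*conj(-1) + 1*(I)*conj(-I)]
      = (1/8)[(1) + (-1) + (1) + (-1) + (1) + (-1) + (1) + (-1)] = 0/8 = 0
  <chi_0*chi_6, chi_3> = (1/8)[1*(1)*conj(1) + 1*(-I)*conj(exp(3*I*pi/4)) + 1*(-1)*conj(-I) + 1*(I)*conj(exp(I*pi/4)) + 1*(1)*conj(-1) + 1*(-I)*conj(exp(-I*pi/4)) + 1*(-1)*conj(I) + 1*(I)*conj(exp(-3*I*pi/4))]
      = (1/8)[(1) + (-exp(-I*pi/4)) + (-I) + (exp(I*pi/4)) + (-1) + (-exp(3*I*pi/4)) + (I) + (exp(-3*I*pi/4))] = 0/8 = 0
  <chi_0*chi_6, chi_4> = (1/8)[1*(1)*conj(1) + 1*(-I)*conj(-1) + 1*(-1)*conj(1) + 1*(I)*conj(-1) + 1*(1)*conj(1) + 1*(-I)*conj(-1) + 1*(-1)*conj(1) + 1*(I)*conj(-1)]
      = (1/8)[(1) + (I) + (-1) + (-I) + (1) + (I) + (-1) + (-I)] = 0/8 = 0
  <chi_0*chi_6, chi_5> = (1/8)[1*(1)*conj(1) + 1*(-I)*conj(exp(-3*I*pi/4)) + 1*(-1)*conj(I) + 1*(I)*conj(exp(-I*pi/4)) + 1*(1)*conj(-1) + 1*(-I)*conj(exp(I*pi/4)) + 1*(-1)*conj(-I) + 1*(I)*conj(exp(3*I*pi/4))]
      = (1/8)[(1) + (-exp(-3*I*pi/4)) + (I) + (exp(3*I*pi/4)) + (-1) + (-exp(I*pi/4)) + (-I) + (exp(-I*pi/4))] = 0/8 = 0
  <chi_0*chi_6, chi_6> = (1/8)[1*(1)*conj(1) + 1*(-I)*conj(-I) + 1*(-1)*conj(-1) + 1*(I)*conj(I) + 1*(1)*conj(1) + 1*(-I)*conj(-I) + 1*(-1)*conj(-1) + 1*(I)*conj(I)]
      = (1/8)[(1) + (1) + (1) + (1) + (1) + (1) + (1) + (1)] = 8/8 = 1
  <chi_0*chi_6, chi_7> = (1/8)[1*(1)*conj(1) + 1*(-I)*conj(exp(-I*pi/4)) + 1*(-1)*conj(-I) + 1*(I)*conj(exp(-3*I*pi/4)) + 1*(1)*conj(-1) + 1*(-I)*conj(exp(3*I*pi/4)) + 1*(-1)*conj(I) + 1*(I)*conj(exp(I*pi/4))]
      = (1/8)[(1) + (-exp(3*I*pi/4)) + (-I) + (exp(-3*I*pi/4)) + (-1) + (-exp(-I*pi/4)) + (I) + (exp(I*pi/4))] = 0/8 = 0
(Exp terms are combined using exp(i*s)*conj(exp(i*t)) = exp(i*(s-t)), and sums of them are collapsed using the identity that for every m > 1 the m distinct m-th roots of unity sum to 0, e.g. 1 + exp(2*I*pi/3) + exp(-2*I*pi/3) = 0.)
Hence the multiplicities are chi_6: 1. Dimension check: dim(chi_0)*dim(chi_6) = 1*1 = 1 and sum (mult * dim) = 1*1 = 1.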